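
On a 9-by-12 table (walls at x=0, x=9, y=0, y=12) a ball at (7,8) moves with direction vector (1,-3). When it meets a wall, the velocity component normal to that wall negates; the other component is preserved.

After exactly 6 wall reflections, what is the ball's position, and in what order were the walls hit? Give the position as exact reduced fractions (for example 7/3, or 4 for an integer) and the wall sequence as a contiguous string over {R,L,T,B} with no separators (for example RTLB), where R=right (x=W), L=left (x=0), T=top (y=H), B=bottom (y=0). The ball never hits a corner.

1. t=2 → R at (9,2); v=(-1,-3)
2. t=2/3 → B at (25/3,0); v=(-1,3)
3. t=4 → T at (13/3,12); v=(-1,-3)
4. t=4 → B at (1/3,0); v=(-1,3)
5. t=1/3 → L at (0,1); v=(1,3)
6. t=11/3 → T at (11/3,12); v=(1,-3)

Final position: (11/3,12)
Wall sequence: RBTBLT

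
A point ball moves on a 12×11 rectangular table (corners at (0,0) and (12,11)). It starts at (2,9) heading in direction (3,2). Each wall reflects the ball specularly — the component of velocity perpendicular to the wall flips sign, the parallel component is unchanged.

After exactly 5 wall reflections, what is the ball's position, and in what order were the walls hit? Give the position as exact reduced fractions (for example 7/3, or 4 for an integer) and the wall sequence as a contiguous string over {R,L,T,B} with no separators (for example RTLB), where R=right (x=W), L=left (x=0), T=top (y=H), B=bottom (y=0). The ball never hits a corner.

1. t=1 → T at (5,11); v=(3,-2)
2. t=7/3 → R at (12,19/3); v=(-3,-2)
3. t=19/6 → B at (5/2,0); v=(-3,2)
4. t=5/6 → L at (0,5/3); v=(3,2)
5. t=4 → R at (12,29/3); v=(-3,2)

Final position: (12,29/3)
Wall sequence: TRBLR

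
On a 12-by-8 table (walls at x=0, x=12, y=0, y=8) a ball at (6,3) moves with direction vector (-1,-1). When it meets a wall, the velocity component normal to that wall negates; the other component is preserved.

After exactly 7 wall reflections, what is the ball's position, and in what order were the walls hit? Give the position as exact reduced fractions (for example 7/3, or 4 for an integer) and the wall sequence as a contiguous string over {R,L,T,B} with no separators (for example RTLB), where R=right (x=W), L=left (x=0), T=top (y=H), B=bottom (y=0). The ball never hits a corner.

1. t=3 → B at (3,0); v=(-1,1)
2. t=3 → L at (0,3); v=(1,1)
3. t=5 → T at (5,8); v=(1,-1)
4. t=7 → R at (12,1); v=(-1,-1)
5. t=1 → B at (11,0); v=(-1,1)
6. t=8 → T at (3,8); v=(-1,-1)
7. t=3 → L at (0,5); v=(1,-1)

Final position: (0,5)
Wall sequence: BLTRBTL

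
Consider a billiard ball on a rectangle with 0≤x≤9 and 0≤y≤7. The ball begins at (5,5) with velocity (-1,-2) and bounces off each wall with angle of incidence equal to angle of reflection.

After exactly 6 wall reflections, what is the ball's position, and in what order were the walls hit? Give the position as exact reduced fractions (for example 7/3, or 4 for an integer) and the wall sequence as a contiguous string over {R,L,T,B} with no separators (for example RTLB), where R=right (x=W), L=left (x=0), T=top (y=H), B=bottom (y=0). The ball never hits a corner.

1. t=5/2 → B at (5/2,0); v=(-1,2)
2. t=5/2 → L at (0,5); v=(1,2)
3. t=1 → T at (1,7); v=(1,-2)
4. t=7/2 → B at (9/2,0); v=(1,2)
5. t=7/2 → T at (8,7); v=(1,-2)
6. t=1 → R at (9,5); v=(-1,-2)

Final position: (9,5)
Wall sequence: BLTBTR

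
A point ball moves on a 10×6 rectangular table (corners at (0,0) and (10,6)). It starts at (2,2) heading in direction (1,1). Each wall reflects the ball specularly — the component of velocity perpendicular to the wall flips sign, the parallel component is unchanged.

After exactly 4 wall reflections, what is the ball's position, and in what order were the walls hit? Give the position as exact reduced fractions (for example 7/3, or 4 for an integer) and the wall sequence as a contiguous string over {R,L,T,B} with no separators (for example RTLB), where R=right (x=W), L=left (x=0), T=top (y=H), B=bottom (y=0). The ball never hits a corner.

1. t=4 → T at (6,6); v=(1,-1)
2. t=4 → R at (10,2); v=(-1,-1)
3. t=2 → B at (8,0); v=(-1,1)
4. t=6 → T at (2,6); v=(-1,-1)

Final position: (2,6)
Wall sequence: TRBT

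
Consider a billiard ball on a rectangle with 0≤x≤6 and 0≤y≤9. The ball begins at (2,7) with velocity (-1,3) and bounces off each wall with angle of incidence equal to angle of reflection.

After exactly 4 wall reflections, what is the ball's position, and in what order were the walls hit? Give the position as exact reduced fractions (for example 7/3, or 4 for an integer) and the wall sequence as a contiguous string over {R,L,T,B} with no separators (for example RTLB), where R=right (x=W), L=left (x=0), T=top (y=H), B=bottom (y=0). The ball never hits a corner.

1. t=2/3 → T at (4/3,9); v=(-1,-3)
2. t=4/3 → L at (0,5); v=(1,-3)
3. t=5/3 → B at (5/3,0); v=(1,3)
4. t=3 → T at (14/3,9); v=(1,-3)

Final position: (14/3,9)
Wall sequence: TLBT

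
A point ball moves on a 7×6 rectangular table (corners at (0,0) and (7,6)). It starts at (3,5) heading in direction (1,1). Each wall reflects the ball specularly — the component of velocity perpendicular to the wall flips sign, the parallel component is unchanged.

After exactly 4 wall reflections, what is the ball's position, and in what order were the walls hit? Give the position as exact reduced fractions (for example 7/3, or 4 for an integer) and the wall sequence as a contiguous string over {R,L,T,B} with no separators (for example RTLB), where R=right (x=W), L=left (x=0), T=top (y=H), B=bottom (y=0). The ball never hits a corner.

Final position: (0,4)
Wall sequence: TRBL

1. t=1 → T at (4,6); v=(1,-1)
2. t=3 → R at (7,3); v=(-1,-1)
3. t=3 → B at (4,0); v=(-1,1)
4. t=4 → L at (0,4); v=(1,1)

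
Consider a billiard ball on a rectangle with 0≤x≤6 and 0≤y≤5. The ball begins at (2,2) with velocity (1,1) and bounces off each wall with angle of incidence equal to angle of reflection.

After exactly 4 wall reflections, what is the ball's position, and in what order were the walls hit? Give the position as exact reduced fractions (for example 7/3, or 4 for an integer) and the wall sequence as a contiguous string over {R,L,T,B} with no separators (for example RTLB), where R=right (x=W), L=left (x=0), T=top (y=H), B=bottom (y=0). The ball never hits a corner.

1. t=3 → T at (5,5); v=(1,-1)
2. t=1 → R at (6,4); v=(-1,-1)
3. t=4 → B at (2,0); v=(-1,1)
4. t=2 → L at (0,2); v=(1,1)

Final position: (0,2)
Wall sequence: TRBL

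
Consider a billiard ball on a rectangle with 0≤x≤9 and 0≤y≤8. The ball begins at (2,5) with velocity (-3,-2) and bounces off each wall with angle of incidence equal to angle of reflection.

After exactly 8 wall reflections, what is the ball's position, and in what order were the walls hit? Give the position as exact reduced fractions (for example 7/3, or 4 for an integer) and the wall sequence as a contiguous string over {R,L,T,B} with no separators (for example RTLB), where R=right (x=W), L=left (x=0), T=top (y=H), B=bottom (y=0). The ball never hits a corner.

1. t=2/3 → L at (0,11/3); v=(3,-2)
2. t=11/6 → B at (11/2,0); v=(3,2)
3. t=7/6 → R at (9,7/3); v=(-3,2)
4. t=17/6 → T at (1/2,8); v=(-3,-2)
5. t=1/6 → L at (0,23/3); v=(3,-2)
6. t=3 → R at (9,5/3); v=(-3,-2)
7. t=5/6 → B at (13/2,0); v=(-3,2)
8. t=13/6 → L at (0,13/3); v=(3,2)

Final position: (0,13/3)
Wall sequence: LBRTLRBL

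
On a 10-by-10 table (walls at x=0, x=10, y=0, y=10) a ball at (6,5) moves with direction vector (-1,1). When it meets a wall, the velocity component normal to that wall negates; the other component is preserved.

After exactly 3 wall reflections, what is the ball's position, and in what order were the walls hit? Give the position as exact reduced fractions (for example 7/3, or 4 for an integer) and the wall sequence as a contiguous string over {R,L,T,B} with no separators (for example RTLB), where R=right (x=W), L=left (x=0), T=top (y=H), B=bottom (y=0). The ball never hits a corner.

Final position: (9,0)
Wall sequence: TLB

1. t=5 → T at (1,10); v=(-1,-1)
2. t=1 → L at (0,9); v=(1,-1)
3. t=9 → B at (9,0); v=(1,1)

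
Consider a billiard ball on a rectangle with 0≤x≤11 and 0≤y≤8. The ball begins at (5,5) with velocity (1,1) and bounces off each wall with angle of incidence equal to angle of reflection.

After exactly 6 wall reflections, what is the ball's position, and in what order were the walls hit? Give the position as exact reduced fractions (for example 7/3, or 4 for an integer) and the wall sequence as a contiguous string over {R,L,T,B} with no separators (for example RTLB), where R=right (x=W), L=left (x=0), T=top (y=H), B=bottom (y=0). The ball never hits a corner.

Final position: (10,0)
Wall sequence: TRBLTB

1. t=3 → T at (8,8); v=(1,-1)
2. t=3 → R at (11,5); v=(-1,-1)
3. t=5 → B at (6,0); v=(-1,1)
4. t=6 → L at (0,6); v=(1,1)
5. t=2 → T at (2,8); v=(1,-1)
6. t=8 → B at (10,0); v=(1,1)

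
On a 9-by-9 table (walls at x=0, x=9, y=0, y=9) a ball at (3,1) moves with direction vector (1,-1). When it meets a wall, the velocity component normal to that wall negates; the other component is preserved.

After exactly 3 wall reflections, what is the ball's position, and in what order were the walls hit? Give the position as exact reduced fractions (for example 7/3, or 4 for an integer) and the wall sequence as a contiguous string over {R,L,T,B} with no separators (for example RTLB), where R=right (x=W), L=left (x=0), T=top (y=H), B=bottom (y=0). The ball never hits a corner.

Final position: (5,9)
Wall sequence: BRT

1. t=1 → B at (4,0); v=(1,1)
2. t=5 → R at (9,5); v=(-1,1)
3. t=4 → T at (5,9); v=(-1,-1)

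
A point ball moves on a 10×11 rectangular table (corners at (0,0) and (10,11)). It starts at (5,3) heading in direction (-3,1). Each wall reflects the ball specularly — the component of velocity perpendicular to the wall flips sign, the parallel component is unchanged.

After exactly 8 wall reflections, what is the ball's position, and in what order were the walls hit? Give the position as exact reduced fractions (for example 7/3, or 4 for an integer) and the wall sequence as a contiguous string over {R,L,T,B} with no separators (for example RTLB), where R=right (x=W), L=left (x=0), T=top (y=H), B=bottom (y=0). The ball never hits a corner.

1. t=5/3 → L at (0,14/3); v=(3,1)
2. t=10/3 → R at (10,8); v=(-3,1)
3. t=3 → T at (1,11); v=(-3,-1)
4. t=1/3 → L at (0,32/3); v=(3,-1)
5. t=10/3 → R at (10,22/3); v=(-3,-1)
6. t=10/3 → L at (0,4); v=(3,-1)
7. t=10/3 → R at (10,2/3); v=(-3,-1)
8. t=2/3 → B at (8,0); v=(-3,1)

Final position: (8,0)
Wall sequence: LRTLRLRB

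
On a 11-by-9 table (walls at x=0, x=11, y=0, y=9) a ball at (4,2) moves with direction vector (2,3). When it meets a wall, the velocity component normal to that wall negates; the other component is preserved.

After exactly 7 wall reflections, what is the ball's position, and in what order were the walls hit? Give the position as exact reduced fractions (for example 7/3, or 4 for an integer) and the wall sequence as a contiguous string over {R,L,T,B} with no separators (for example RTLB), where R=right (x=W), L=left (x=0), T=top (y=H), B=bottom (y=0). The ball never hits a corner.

Final position: (32/3,9)
Wall sequence: TRBTLBT

1. t=7/3 → T at (26/3,9); v=(2,-3)
2. t=7/6 → R at (11,11/2); v=(-2,-3)
3. t=11/6 → B at (22/3,0); v=(-2,3)
4. t=3 → T at (4/3,9); v=(-2,-3)
5. t=2/3 → L at (0,7); v=(2,-3)
6. t=7/3 → B at (14/3,0); v=(2,3)
7. t=3 → T at (32/3,9); v=(2,-3)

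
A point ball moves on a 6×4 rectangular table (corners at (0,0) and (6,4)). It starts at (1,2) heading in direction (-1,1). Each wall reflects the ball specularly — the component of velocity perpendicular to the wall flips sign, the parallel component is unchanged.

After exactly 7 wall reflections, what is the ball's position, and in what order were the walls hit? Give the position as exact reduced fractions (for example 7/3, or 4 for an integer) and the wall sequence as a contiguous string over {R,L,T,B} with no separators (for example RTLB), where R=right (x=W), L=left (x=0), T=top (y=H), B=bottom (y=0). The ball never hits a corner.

1. t=1 → L at (0,3); v=(1,1)
2. t=1 → T at (1,4); v=(1,-1)
3. t=4 → B at (5,0); v=(1,1)
4. t=1 → R at (6,1); v=(-1,1)
5. t=3 → T at (3,4); v=(-1,-1)
6. t=3 → L at (0,1); v=(1,-1)
7. t=1 → B at (1,0); v=(1,1)

Final position: (1,0)
Wall sequence: LTBRTLB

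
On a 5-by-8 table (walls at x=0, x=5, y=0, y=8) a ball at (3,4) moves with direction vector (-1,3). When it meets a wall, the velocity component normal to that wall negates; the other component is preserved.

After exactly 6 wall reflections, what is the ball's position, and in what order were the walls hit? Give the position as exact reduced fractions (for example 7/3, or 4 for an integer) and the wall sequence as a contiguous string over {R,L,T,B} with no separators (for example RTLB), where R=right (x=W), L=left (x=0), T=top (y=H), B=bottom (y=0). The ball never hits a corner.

Final position: (11/3,0)
Wall sequence: TLBTRB

1. t=4/3 → T at (5/3,8); v=(-1,-3)
2. t=5/3 → L at (0,3); v=(1,-3)
3. t=1 → B at (1,0); v=(1,3)
4. t=8/3 → T at (11/3,8); v=(1,-3)
5. t=4/3 → R at (5,4); v=(-1,-3)
6. t=4/3 → B at (11/3,0); v=(-1,3)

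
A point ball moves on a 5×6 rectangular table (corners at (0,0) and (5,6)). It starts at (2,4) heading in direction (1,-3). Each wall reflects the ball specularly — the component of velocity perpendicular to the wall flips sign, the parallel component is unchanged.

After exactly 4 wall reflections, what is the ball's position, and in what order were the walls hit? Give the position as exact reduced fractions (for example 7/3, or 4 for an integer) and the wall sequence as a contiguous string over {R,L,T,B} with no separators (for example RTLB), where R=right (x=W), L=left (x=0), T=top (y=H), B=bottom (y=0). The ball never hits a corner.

Final position: (8/3,0)
Wall sequence: BRTB

1. t=4/3 → B at (10/3,0); v=(1,3)
2. t=5/3 → R at (5,5); v=(-1,3)
3. t=1/3 → T at (14/3,6); v=(-1,-3)
4. t=2 → B at (8/3,0); v=(-1,3)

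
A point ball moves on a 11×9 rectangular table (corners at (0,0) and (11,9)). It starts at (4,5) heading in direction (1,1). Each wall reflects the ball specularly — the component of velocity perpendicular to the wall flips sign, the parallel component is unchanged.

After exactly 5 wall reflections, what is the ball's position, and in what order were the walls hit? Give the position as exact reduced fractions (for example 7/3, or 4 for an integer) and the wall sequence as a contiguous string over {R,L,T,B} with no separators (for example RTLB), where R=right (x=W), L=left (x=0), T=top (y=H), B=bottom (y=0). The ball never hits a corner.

1. t=4 → T at (8,9); v=(1,-1)
2. t=3 → R at (11,6); v=(-1,-1)
3. t=6 → B at (5,0); v=(-1,1)
4. t=5 → L at (0,5); v=(1,1)
5. t=4 → T at (4,9); v=(1,-1)

Final position: (4,9)
Wall sequence: TRBLT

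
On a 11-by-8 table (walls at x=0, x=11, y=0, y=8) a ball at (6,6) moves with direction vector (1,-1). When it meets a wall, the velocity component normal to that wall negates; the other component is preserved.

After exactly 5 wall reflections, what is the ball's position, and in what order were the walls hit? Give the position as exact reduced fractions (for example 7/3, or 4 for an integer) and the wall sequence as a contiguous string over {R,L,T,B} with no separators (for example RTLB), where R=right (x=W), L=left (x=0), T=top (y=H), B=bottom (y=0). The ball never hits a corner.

1. t=5 → R at (11,1); v=(-1,-1)
2. t=1 → B at (10,0); v=(-1,1)
3. t=8 → T at (2,8); v=(-1,-1)
4. t=2 → L at (0,6); v=(1,-1)
5. t=6 → B at (6,0); v=(1,1)

Final position: (6,0)
Wall sequence: RBTLB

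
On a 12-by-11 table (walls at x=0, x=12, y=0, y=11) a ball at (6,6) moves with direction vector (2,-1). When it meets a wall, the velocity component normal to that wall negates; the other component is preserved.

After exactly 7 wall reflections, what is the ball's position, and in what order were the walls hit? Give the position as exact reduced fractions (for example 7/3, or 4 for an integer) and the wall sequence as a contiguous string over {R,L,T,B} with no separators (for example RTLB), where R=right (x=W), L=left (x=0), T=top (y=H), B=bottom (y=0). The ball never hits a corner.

1. t=3 → R at (12,3); v=(-2,-1)
2. t=3 → B at (6,0); v=(-2,1)
3. t=3 → L at (0,3); v=(2,1)
4. t=6 → R at (12,9); v=(-2,1)
5. t=2 → T at (8,11); v=(-2,-1)
6. t=4 → L at (0,7); v=(2,-1)
7. t=6 → R at (12,1); v=(-2,-1)

Final position: (12,1)
Wall sequence: RBLRTLR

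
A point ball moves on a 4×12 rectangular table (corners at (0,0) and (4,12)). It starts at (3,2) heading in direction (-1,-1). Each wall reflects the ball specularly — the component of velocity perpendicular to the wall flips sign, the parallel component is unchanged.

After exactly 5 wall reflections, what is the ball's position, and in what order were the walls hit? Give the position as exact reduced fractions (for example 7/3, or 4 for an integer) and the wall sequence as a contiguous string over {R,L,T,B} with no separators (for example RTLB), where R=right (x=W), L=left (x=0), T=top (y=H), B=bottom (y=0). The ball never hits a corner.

1. t=2 → B at (1,0); v=(-1,1)
2. t=1 → L at (0,1); v=(1,1)
3. t=4 → R at (4,5); v=(-1,1)
4. t=4 → L at (0,9); v=(1,1)
5. t=3 → T at (3,12); v=(1,-1)

Final position: (3,12)
Wall sequence: BLRLT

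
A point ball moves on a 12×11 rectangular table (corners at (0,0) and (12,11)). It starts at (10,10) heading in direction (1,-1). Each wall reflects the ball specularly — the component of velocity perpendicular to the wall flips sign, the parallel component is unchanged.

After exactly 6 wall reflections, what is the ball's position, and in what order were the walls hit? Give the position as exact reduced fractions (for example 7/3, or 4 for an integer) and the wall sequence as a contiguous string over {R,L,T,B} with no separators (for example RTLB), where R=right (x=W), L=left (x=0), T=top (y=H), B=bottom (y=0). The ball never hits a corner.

1. t=2 → R at (12,8); v=(-1,-1)
2. t=8 → B at (4,0); v=(-1,1)
3. t=4 → L at (0,4); v=(1,1)
4. t=7 → T at (7,11); v=(1,-1)
5. t=5 → R at (12,6); v=(-1,-1)
6. t=6 → B at (6,0); v=(-1,1)

Final position: (6,0)
Wall sequence: RBLTRB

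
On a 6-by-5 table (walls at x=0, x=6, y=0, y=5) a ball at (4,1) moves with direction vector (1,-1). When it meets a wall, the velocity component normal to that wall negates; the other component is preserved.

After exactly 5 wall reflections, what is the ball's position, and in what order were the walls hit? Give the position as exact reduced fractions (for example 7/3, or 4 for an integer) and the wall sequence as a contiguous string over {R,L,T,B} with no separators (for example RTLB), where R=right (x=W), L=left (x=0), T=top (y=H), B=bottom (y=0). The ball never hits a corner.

1. t=1 → B at (5,0); v=(1,1)
2. t=1 → R at (6,1); v=(-1,1)
3. t=4 → T at (2,5); v=(-1,-1)
4. t=2 → L at (0,3); v=(1,-1)
5. t=3 → B at (3,0); v=(1,1)

Final position: (3,0)
Wall sequence: BRTLB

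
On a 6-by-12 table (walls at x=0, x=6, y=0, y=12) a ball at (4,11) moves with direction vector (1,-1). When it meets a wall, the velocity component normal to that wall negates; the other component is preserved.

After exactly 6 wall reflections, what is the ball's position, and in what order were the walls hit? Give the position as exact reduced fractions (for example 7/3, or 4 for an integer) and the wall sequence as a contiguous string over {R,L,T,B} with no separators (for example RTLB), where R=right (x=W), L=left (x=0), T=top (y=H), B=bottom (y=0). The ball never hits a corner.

1. t=2 → R at (6,9); v=(-1,-1)
2. t=6 → L at (0,3); v=(1,-1)
3. t=3 → B at (3,0); v=(1,1)
4. t=3 → R at (6,3); v=(-1,1)
5. t=6 → L at (0,9); v=(1,1)
6. t=3 → T at (3,12); v=(1,-1)

Final position: (3,12)
Wall sequence: RLBRLT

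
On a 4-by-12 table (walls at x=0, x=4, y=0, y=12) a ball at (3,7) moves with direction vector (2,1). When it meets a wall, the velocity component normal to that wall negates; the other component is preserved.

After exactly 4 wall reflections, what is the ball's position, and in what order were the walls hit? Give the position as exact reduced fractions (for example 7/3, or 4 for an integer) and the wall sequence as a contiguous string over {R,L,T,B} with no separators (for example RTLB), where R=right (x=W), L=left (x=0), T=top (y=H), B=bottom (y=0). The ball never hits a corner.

1. t=1/2 → R at (4,15/2); v=(-2,1)
2. t=2 → L at (0,19/2); v=(2,1)
3. t=2 → R at (4,23/2); v=(-2,1)
4. t=1/2 → T at (3,12); v=(-2,-1)

Final position: (3,12)
Wall sequence: RLRT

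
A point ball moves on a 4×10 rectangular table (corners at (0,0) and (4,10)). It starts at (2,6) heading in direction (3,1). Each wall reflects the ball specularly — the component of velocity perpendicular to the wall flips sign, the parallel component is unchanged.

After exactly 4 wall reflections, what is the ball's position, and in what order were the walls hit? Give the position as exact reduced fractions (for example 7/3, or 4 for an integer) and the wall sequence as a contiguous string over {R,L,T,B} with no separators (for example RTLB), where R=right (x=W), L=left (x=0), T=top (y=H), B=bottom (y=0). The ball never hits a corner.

1. t=2/3 → R at (4,20/3); v=(-3,1)
2. t=4/3 → L at (0,8); v=(3,1)
3. t=4/3 → R at (4,28/3); v=(-3,1)
4. t=2/3 → T at (2,10); v=(-3,-1)

Final position: (2,10)
Wall sequence: RLRT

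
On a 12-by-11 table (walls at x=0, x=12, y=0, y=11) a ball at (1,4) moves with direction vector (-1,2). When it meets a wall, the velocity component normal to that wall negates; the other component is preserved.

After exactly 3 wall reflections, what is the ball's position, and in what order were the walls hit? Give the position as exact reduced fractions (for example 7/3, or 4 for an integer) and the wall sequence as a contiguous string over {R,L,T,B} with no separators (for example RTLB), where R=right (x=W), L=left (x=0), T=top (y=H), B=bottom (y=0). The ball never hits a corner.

1. t=1 → L at (0,6); v=(1,2)
2. t=5/2 → T at (5/2,11); v=(1,-2)
3. t=11/2 → B at (8,0); v=(1,2)

Final position: (8,0)
Wall sequence: LTB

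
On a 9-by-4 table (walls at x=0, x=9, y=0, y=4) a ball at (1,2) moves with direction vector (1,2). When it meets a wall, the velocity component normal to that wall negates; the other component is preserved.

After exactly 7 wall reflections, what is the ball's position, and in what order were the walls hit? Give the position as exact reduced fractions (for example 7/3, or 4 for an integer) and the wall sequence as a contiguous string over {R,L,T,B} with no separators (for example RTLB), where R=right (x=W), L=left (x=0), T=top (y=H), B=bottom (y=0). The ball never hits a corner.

1. t=1 → T at (2,4); v=(1,-2)
2. t=2 → B at (4,0); v=(1,2)
3. t=2 → T at (6,4); v=(1,-2)
4. t=2 → B at (8,0); v=(1,2)
5. t=1 → R at (9,2); v=(-1,2)
6. t=1 → T at (8,4); v=(-1,-2)
7. t=2 → B at (6,0); v=(-1,2)

Final position: (6,0)
Wall sequence: TBTBRTB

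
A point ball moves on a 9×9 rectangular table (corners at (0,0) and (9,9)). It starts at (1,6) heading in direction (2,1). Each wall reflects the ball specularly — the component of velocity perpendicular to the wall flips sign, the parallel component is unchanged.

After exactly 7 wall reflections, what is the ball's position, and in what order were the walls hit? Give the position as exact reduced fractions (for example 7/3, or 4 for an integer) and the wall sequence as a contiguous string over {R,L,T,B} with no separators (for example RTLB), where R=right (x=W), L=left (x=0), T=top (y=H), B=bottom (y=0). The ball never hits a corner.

Final position: (7,9)
Wall sequence: TRLBRLT

1. t=3 → T at (7,9); v=(2,-1)
2. t=1 → R at (9,8); v=(-2,-1)
3. t=9/2 → L at (0,7/2); v=(2,-1)
4. t=7/2 → B at (7,0); v=(2,1)
5. t=1 → R at (9,1); v=(-2,1)
6. t=9/2 → L at (0,11/2); v=(2,1)
7. t=7/2 → T at (7,9); v=(2,-1)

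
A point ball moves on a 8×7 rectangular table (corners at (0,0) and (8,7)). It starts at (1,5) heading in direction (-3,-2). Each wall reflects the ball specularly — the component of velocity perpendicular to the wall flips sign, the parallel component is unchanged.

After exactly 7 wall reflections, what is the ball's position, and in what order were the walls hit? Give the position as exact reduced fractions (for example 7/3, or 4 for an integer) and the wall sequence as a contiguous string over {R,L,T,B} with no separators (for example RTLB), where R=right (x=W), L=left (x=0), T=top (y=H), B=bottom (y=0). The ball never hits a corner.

Final position: (9/2,0)
Wall sequence: LBRLTRB

1. t=1/3 → L at (0,13/3); v=(3,-2)
2. t=13/6 → B at (13/2,0); v=(3,2)
3. t=1/2 → R at (8,1); v=(-3,2)
4. t=8/3 → L at (0,19/3); v=(3,2)
5. t=1/3 → T at (1,7); v=(3,-2)
6. t=7/3 → R at (8,7/3); v=(-3,-2)
7. t=7/6 → B at (9/2,0); v=(-3,2)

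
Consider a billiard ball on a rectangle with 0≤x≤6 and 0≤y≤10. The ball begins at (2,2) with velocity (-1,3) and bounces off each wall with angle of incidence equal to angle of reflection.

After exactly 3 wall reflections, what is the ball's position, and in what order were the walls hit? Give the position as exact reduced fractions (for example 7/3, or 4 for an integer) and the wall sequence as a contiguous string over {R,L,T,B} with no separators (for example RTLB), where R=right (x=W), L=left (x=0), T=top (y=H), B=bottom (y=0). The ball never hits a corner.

Final position: (4,0)
Wall sequence: LTB

1. t=2 → L at (0,8); v=(1,3)
2. t=2/3 → T at (2/3,10); v=(1,-3)
3. t=10/3 → B at (4,0); v=(1,3)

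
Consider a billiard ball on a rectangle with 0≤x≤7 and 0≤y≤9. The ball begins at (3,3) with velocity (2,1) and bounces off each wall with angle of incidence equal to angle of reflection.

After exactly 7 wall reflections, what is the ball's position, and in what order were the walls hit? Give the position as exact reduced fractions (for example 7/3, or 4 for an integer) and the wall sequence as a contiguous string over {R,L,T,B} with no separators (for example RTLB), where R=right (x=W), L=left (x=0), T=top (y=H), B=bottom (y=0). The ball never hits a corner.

1. t=2 → R at (7,5); v=(-2,1)
2. t=7/2 → L at (0,17/2); v=(2,1)
3. t=1/2 → T at (1,9); v=(2,-1)
4. t=3 → R at (7,6); v=(-2,-1)
5. t=7/2 → L at (0,5/2); v=(2,-1)
6. t=5/2 → B at (5,0); v=(2,1)
7. t=1 → R at (7,1); v=(-2,1)

Final position: (7,1)
Wall sequence: RLTRLBR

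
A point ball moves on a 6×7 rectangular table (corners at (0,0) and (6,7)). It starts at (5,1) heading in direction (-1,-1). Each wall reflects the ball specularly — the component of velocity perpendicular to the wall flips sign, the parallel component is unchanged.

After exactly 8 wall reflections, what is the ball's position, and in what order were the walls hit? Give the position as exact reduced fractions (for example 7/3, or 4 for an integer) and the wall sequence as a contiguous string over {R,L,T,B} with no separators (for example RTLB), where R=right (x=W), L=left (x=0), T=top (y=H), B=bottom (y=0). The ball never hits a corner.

Final position: (6,6)
Wall sequence: BLTRBLTR

1. t=1 → B at (4,0); v=(-1,1)
2. t=4 → L at (0,4); v=(1,1)
3. t=3 → T at (3,7); v=(1,-1)
4. t=3 → R at (6,4); v=(-1,-1)
5. t=4 → B at (2,0); v=(-1,1)
6. t=2 → L at (0,2); v=(1,1)
7. t=5 → T at (5,7); v=(1,-1)
8. t=1 → R at (6,6); v=(-1,-1)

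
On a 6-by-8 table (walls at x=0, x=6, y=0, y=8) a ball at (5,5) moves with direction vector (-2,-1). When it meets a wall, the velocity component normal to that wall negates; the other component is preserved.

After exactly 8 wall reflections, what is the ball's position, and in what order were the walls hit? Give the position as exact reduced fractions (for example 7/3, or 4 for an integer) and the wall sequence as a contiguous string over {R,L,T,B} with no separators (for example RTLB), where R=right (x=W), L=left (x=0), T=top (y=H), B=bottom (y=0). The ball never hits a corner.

Final position: (6,7/2)
Wall sequence: LBRLRTLR

1. t=5/2 → L at (0,5/2); v=(2,-1)
2. t=5/2 → B at (5,0); v=(2,1)
3. t=1/2 → R at (6,1/2); v=(-2,1)
4. t=3 → L at (0,7/2); v=(2,1)
5. t=3 → R at (6,13/2); v=(-2,1)
6. t=3/2 → T at (3,8); v=(-2,-1)
7. t=3/2 → L at (0,13/2); v=(2,-1)
8. t=3 → R at (6,7/2); v=(-2,-1)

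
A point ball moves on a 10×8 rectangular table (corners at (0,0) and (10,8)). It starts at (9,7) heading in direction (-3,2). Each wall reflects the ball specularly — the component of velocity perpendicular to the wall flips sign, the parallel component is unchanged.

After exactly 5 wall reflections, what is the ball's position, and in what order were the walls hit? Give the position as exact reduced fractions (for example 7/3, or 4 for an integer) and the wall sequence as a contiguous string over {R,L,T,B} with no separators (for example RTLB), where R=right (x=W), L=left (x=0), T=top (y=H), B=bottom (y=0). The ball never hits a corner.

Final position: (7/2,8)
Wall sequence: TLBRT

1. t=1/2 → T at (15/2,8); v=(-3,-2)
2. t=5/2 → L at (0,3); v=(3,-2)
3. t=3/2 → B at (9/2,0); v=(3,2)
4. t=11/6 → R at (10,11/3); v=(-3,2)
5. t=13/6 → T at (7/2,8); v=(-3,-2)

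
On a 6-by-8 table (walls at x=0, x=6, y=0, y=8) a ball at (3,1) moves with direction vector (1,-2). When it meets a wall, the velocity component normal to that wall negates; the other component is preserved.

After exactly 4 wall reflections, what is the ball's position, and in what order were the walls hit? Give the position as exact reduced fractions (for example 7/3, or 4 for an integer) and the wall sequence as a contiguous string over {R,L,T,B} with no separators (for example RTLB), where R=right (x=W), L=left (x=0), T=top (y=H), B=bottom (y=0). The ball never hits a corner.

1. t=1/2 → B at (7/2,0); v=(1,2)
2. t=5/2 → R at (6,5); v=(-1,2)
3. t=3/2 → T at (9/2,8); v=(-1,-2)
4. t=4 → B at (1/2,0); v=(-1,2)

Final position: (1/2,0)
Wall sequence: BRTB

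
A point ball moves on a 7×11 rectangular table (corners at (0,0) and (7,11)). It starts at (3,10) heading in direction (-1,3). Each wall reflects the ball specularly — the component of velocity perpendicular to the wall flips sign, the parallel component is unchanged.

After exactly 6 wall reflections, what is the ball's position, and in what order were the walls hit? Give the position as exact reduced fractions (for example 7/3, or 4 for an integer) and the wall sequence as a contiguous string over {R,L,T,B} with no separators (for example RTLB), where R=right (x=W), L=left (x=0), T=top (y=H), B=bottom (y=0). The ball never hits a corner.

1. t=1/3 → T at (8/3,11); v=(-1,-3)
2. t=8/3 → L at (0,3); v=(1,-3)
3. t=1 → B at (1,0); v=(1,3)
4. t=11/3 → T at (14/3,11); v=(1,-3)
5. t=7/3 → R at (7,4); v=(-1,-3)
6. t=4/3 → B at (17/3,0); v=(-1,3)

Final position: (17/3,0)
Wall sequence: TLBTRB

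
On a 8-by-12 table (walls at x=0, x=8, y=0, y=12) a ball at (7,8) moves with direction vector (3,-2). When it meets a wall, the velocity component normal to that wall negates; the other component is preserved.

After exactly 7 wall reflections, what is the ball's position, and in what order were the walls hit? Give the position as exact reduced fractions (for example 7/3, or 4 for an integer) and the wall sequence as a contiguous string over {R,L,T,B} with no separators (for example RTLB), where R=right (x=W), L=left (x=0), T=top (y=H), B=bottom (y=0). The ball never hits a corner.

Final position: (8,10)
Wall sequence: RLBRLTR

1. t=1/3 → R at (8,22/3); v=(-3,-2)
2. t=8/3 → L at (0,2); v=(3,-2)
3. t=1 → B at (3,0); v=(3,2)
4. t=5/3 → R at (8,10/3); v=(-3,2)
5. t=8/3 → L at (0,26/3); v=(3,2)
6. t=5/3 → T at (5,12); v=(3,-2)
7. t=1 → R at (8,10); v=(-3,-2)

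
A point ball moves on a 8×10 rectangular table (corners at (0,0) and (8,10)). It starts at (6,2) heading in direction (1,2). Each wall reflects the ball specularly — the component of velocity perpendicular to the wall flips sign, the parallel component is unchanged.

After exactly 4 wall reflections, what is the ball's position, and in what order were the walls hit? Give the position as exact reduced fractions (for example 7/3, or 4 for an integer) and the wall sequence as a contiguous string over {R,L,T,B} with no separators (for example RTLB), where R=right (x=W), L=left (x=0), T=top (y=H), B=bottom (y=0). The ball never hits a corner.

1. t=2 → R at (8,6); v=(-1,2)
2. t=2 → T at (6,10); v=(-1,-2)
3. t=5 → B at (1,0); v=(-1,2)
4. t=1 → L at (0,2); v=(1,2)

Final position: (0,2)
Wall sequence: RTBL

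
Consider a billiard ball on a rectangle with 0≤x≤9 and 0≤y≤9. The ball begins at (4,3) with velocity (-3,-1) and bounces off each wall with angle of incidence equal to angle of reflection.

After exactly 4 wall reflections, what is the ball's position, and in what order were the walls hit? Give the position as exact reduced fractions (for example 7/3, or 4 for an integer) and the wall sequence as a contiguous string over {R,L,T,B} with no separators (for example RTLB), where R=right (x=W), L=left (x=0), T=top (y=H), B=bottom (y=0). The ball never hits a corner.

Final position: (0,13/3)
Wall sequence: LBRL

1. t=4/3 → L at (0,5/3); v=(3,-1)
2. t=5/3 → B at (5,0); v=(3,1)
3. t=4/3 → R at (9,4/3); v=(-3,1)
4. t=3 → L at (0,13/3); v=(3,1)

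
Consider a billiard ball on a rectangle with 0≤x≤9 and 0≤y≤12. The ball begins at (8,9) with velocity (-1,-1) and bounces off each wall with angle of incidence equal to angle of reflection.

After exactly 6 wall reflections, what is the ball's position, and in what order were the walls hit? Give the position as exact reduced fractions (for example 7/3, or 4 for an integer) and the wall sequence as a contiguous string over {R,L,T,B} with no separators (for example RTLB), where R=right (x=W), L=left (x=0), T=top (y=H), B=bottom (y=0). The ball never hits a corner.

Final position: (7,0)
Wall sequence: LBRTLB

1. t=8 → L at (0,1); v=(1,-1)
2. t=1 → B at (1,0); v=(1,1)
3. t=8 → R at (9,8); v=(-1,1)
4. t=4 → T at (5,12); v=(-1,-1)
5. t=5 → L at (0,7); v=(1,-1)
6. t=7 → B at (7,0); v=(1,1)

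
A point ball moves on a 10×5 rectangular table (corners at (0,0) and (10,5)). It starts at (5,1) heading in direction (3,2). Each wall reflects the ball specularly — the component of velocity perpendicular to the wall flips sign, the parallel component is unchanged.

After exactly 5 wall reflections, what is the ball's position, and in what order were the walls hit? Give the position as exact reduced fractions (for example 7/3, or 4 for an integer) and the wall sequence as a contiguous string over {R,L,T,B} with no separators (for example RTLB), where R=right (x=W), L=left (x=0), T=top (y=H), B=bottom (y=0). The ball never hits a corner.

1. t=5/3 → R at (10,13/3); v=(-3,2)
2. t=1/3 → T at (9,5); v=(-3,-2)
3. t=5/2 → B at (3/2,0); v=(-3,2)
4. t=1/2 → L at (0,1); v=(3,2)
5. t=2 → T at (6,5); v=(3,-2)

Final position: (6,5)
Wall sequence: RTBLT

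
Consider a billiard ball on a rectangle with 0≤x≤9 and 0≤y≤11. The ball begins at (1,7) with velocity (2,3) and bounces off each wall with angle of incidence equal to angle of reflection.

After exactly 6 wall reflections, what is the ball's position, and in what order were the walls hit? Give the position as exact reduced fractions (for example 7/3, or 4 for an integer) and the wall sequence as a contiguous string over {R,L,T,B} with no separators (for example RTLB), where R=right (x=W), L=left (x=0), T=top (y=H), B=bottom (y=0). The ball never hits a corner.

1. t=4/3 → T at (11/3,11); v=(2,-3)
2. t=8/3 → R at (9,3); v=(-2,-3)
3. t=1 → B at (7,0); v=(-2,3)
4. t=7/2 → L at (0,21/2); v=(2,3)
5. t=1/6 → T at (1/3,11); v=(2,-3)
6. t=11/3 → B at (23/3,0); v=(2,3)

Final position: (23/3,0)
Wall sequence: TRBLTB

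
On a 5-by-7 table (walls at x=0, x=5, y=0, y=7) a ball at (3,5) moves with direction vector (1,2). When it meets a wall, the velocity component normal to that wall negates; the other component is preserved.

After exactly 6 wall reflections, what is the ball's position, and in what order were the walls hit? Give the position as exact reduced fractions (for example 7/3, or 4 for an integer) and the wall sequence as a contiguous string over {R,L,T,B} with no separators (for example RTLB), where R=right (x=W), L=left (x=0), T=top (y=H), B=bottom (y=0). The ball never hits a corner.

Final position: (9/2,0)
Wall sequence: TRBLTB

1. t=1 → T at (4,7); v=(1,-2)
2. t=1 → R at (5,5); v=(-1,-2)
3. t=5/2 → B at (5/2,0); v=(-1,2)
4. t=5/2 → L at (0,5); v=(1,2)
5. t=1 → T at (1,7); v=(1,-2)
6. t=7/2 → B at (9/2,0); v=(1,2)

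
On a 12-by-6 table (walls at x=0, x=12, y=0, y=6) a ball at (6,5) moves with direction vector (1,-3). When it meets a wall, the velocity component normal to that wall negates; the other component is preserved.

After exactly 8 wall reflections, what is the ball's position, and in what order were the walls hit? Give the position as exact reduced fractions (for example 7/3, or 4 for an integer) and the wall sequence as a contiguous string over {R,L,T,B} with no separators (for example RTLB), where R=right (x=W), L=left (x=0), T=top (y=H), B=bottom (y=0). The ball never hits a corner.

Final position: (13/3,0)
Wall sequence: BTBRTBTB

1. t=5/3 → B at (23/3,0); v=(1,3)
2. t=2 → T at (29/3,6); v=(1,-3)
3. t=2 → B at (35/3,0); v=(1,3)
4. t=1/3 → R at (12,1); v=(-1,3)
5. t=5/3 → T at (31/3,6); v=(-1,-3)
6. t=2 → B at (25/3,0); v=(-1,3)
7. t=2 → T at (19/3,6); v=(-1,-3)
8. t=2 → B at (13/3,0); v=(-1,3)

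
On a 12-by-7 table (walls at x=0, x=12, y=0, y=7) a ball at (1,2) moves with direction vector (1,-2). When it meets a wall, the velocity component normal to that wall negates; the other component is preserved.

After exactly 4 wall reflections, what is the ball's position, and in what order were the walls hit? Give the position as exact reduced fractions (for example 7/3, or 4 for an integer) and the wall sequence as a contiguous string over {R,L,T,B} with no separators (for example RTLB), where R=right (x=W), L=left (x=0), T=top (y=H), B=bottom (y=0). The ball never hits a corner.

Final position: (12,6)
Wall sequence: BTBR

1. t=1 → B at (2,0); v=(1,2)
2. t=7/2 → T at (11/2,7); v=(1,-2)
3. t=7/2 → B at (9,0); v=(1,2)
4. t=3 → R at (12,6); v=(-1,2)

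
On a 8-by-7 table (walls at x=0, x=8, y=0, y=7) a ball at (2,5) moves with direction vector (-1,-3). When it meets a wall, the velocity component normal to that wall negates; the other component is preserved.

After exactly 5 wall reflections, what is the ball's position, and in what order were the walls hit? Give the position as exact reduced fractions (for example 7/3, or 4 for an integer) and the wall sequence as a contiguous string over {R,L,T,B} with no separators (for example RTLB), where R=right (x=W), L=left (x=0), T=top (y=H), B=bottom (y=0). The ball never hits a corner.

Final position: (20/3,7)
Wall sequence: BLTBT

1. t=5/3 → B at (1/3,0); v=(-1,3)
2. t=1/3 → L at (0,1); v=(1,3)
3. t=2 → T at (2,7); v=(1,-3)
4. t=7/3 → B at (13/3,0); v=(1,3)
5. t=7/3 → T at (20/3,7); v=(1,-3)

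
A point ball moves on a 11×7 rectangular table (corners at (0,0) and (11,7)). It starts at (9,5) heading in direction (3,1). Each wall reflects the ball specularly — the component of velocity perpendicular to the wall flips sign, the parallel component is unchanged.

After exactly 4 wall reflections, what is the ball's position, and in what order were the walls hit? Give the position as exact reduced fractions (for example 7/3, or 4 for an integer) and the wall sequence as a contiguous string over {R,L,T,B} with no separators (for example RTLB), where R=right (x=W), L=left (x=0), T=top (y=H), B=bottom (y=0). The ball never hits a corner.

Final position: (11,1)
Wall sequence: RTLR

1. t=2/3 → R at (11,17/3); v=(-3,1)
2. t=4/3 → T at (7,7); v=(-3,-1)
3. t=7/3 → L at (0,14/3); v=(3,-1)
4. t=11/3 → R at (11,1); v=(-3,-1)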